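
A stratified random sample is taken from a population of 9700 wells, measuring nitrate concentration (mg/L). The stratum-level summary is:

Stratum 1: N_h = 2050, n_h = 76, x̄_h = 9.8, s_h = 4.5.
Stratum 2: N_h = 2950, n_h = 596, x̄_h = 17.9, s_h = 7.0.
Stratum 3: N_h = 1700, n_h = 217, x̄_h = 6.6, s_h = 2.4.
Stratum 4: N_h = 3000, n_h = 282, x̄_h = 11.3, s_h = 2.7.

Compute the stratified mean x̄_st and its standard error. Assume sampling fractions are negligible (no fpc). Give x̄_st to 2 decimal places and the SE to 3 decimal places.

x̄_st ≈ 12.17, SE ≈ 0.151

x̄_st = Σ W_h x̄_h = (2050·9.8 + 2950·17.9 + 1700·6.6 + 3000·11.3)/9700 = 12.16649
V̂(x̄_st) = Σ W_h² s_h²/n_h, with W_h = N_h/N and N = 9700:
  stratum 1: (2050/9700)²·4.5²/76 = 0.0119008
  stratum 2: (2950/9700)²·7.0²/596 = 0.00760414
  stratum 3: (1700/9700)²·2.4²/217 = 0.000815299
  stratum 4: (3000/9700)²·2.7²/282 = 0.00247273
V̂(x̄_st) = 0.022793
SE(x̄_st) = √0.022793 = 0.150973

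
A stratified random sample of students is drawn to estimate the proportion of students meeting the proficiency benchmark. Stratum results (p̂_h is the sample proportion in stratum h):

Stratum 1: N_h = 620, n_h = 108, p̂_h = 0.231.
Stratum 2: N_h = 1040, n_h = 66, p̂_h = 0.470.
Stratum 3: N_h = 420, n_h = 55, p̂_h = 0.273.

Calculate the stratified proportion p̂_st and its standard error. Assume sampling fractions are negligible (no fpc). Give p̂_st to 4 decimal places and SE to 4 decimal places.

p̂_st ≈ 0.3590, SE ≈ 0.0354

N = 2080; stratum weights W_h = N_h/N.
p̂_st = Σ W_h p̂_h = (620·0.231 + 1040·0.470 + 420·0.273)/2080 = 0.35898
V̂(p̂_st) = Σ W_h² p̂_h(1−p̂_h)/(n_h−1):
  stratum 1: (620/2080)²·0.231·0.769/107 = 0.000147507
  stratum 2: (1040/2080)²·0.470·0.530/65 = 0.000958077
  stratum 3: (420/2080)²·0.273·0.727/54 = 0.000149856
V̂(p̂_st) = 0.00125544; SE = √V̂ = 0.0354322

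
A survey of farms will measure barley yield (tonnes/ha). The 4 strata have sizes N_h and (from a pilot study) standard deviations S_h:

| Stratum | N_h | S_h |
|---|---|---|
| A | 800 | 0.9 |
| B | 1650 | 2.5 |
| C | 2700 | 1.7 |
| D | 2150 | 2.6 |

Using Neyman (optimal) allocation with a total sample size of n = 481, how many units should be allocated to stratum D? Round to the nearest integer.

179

Neyman allocation: n_h = n · N_h S_h / Σ N_i S_i, with n = 481.
  stratum A: N_h·S_h = 800·0.9 = 720.00
  stratum B: N_h·S_h = 1650·2.5 = 4125.00
  stratum C: N_h·S_h = 2700·1.7 = 4590.00
  stratum D: N_h·S_h = 2150·2.6 = 5590.00
Σ N_h S_h = 15025.00
n for stratum D = 481·5590.00/15025.00 = 178.954 → 179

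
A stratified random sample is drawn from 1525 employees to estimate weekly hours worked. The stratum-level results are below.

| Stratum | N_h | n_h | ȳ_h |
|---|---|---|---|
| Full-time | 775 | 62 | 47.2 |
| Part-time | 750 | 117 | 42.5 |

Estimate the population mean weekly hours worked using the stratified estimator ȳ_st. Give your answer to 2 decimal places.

N = Σ N_h = 1525. Stratum weights W_h = N_h/N.
ȳ_st = (775·47.2 + 750·42.5) / 1525 = 44.8885

ȳ_st ≈ 44.89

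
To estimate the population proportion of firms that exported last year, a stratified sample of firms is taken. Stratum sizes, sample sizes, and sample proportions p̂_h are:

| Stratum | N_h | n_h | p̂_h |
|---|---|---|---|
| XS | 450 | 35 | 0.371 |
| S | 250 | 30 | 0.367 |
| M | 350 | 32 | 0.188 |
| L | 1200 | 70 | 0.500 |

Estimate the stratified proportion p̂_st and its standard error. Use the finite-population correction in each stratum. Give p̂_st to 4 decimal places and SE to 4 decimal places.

p̂_st ≈ 0.4109, SE ≈ 0.0377

N = 2250; stratum weights W_h = N_h/N.
p̂_st = Σ W_h p̂_h = (450·0.371 + 250·0.367 + 350·0.188 + 1200·0.500)/2250 = 0.41089
V̂(p̂_st) = Σ W_h² (1 − n_h/N_h) p̂_h(1−p̂_h)/(n_h−1):
  stratum XS: (450/2250)²·(1 − 35/450)·0.371·0.629/34 = 0.000253187
  stratum S: (250/2250)²·(1 − 30/250)·0.367·0.633/29 = 8.70301e-05
  stratum M: (350/2250)²·(1 − 32/350)·0.188·0.812/31 = 0.000108264
  stratum L: (1200/2250)²·(1 − 70/1200)·0.500·0.500/69 = 0.000970478
V̂(p̂_st) = 0.00141896; SE = √V̂ = 0.0376691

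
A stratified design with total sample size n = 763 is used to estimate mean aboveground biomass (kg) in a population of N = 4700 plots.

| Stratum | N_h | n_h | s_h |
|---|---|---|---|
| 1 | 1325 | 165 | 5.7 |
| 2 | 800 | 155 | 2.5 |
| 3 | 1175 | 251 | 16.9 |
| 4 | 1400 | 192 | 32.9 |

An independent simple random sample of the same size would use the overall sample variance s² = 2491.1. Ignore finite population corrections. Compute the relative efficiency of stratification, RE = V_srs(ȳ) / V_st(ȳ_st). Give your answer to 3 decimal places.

V̂(ȳ_st) = Σ W_h² s_h²/n_h, with W_h = N_h/N and N = 4700:
  stratum 1: (1325/4700)²·5.7²/165 = 0.0156495
  stratum 2: (800/4700)²·2.5²/155 = 0.00116824
  stratum 3: (1175/4700)²·16.9²/251 = 0.071118
  stratum 4: (1400/4700)²·32.9²/192 = 0.500208
V_st = 0.588144
V_srs = s²/n = 2491.1/763 = 3.26488
Relative efficiency = V_srs / V_st = 3.26488/0.588144 = 5.5511

RE ≈ 5.551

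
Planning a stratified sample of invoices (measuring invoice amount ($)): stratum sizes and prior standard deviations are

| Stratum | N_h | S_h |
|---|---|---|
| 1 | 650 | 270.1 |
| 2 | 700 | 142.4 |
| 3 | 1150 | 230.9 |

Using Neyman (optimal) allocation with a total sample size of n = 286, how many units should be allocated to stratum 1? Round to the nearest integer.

93

Neyman allocation: n_h = n · N_h S_h / Σ N_i S_i, with n = 286.
  stratum 1: N_h·S_h = 650·270.1 = 175565.00
  stratum 2: N_h·S_h = 700·142.4 = 99680.00
  stratum 3: N_h·S_h = 1150·230.9 = 265535.00
Σ N_h S_h = 540780.00
n for stratum 1 = 286·175565.00/540780.00 = 92.850 → 93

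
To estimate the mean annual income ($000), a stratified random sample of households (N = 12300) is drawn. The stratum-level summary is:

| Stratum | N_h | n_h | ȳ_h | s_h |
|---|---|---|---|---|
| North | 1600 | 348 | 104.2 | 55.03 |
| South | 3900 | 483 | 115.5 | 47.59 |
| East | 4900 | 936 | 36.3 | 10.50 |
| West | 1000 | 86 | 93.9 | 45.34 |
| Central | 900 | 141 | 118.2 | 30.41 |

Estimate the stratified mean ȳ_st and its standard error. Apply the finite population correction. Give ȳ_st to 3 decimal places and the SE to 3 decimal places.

ȳ_st = Σ W_h ȳ_h = (1600·104.2 + 3900·115.5 + 4900·36.3 + 1000·93.9 + 900·118.2)/12300 = 80.92033
V̂(ȳ_st) = Σ W_h² (1 − n_h/N_h) s_h²/n_h, with W_h = N_h/N and N = 12300:
  stratum North: (1600/12300)²·(1 − 348/1600)·55.03²/348 = 0.115222
  stratum South: (3900/12300)²·(1 − 483/3900)·47.59²/483 = 0.413032
  stratum East: (4900/12300)²·(1 − 936/4900)·10.50²/936 = 0.0151225
  stratum West: (1000/12300)²·(1 − 86/1000)·45.34²/86 = 0.144411
  stratum Central: (900/12300)²·(1 − 141/900)·30.41²/141 = 0.0296134
V̂(ȳ_st) = 0.7174
SE(ȳ_st) = √0.7174 = 0.846995

ȳ_st ≈ 80.920, SE ≈ 0.847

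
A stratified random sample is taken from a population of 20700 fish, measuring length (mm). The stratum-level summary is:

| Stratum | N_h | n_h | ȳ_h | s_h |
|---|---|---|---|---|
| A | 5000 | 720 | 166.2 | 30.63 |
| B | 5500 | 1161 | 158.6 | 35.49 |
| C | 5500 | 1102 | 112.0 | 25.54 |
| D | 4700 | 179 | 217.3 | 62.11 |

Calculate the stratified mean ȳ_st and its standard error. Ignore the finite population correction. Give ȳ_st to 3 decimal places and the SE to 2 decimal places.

ȳ_st ≈ 161.382, SE ≈ 1.14

ȳ_st = Σ W_h ȳ_h = (5000·166.2 + 5500·158.6 + 5500·112.0 + 4700·217.3)/20700 = 161.38213
V̂(ȳ_st) = Σ W_h² s_h²/n_h, with W_h = N_h/N and N = 20700:
  stratum A: (5000/20700)²·30.63²/720 = 0.0760258
  stratum B: (5500/20700)²·35.49²/1161 = 0.0765887
  stratum C: (5500/20700)²·25.54²/1102 = 0.0417874
  stratum D: (4700/20700)²·62.11²/179 = 1.11103
V̂(ȳ_st) = 1.30543
SE(ȳ_st) = √1.30543 = 1.14255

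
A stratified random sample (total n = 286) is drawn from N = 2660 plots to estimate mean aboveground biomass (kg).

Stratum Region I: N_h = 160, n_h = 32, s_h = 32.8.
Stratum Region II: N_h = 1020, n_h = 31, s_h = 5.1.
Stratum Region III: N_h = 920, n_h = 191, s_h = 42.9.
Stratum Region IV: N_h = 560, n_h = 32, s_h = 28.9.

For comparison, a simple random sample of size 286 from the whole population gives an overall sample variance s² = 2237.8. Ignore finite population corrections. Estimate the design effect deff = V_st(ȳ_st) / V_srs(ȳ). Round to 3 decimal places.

V̂(ȳ_st) = Σ W_h² s_h²/n_h, with W_h = N_h/N and N = 2660:
  stratum Region I: (160/2660)²·32.8²/32 = 0.121639
  stratum Region II: (1020/2660)²·5.1²/31 = 0.123372
  stratum Region III: (920/2660)²·42.9²/191 = 1.15264
  stratum Region IV: (560/2660)²·28.9²/32 = 1.1568
V_st = 2.55445
V_srs = s²/n = 2237.8/286 = 7.82448
deff = V_st / V_srs = 2.55445/7.82448 = 0.3265

deff ≈ 0.326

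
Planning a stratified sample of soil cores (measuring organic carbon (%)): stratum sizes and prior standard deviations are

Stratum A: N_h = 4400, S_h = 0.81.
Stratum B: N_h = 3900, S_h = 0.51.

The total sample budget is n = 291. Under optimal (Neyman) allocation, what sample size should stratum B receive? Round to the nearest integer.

104

Neyman allocation: n_h = n · N_h S_h / Σ N_i S_i, with n = 291.
  stratum A: N_h·S_h = 4400·0.81 = 3564.00
  stratum B: N_h·S_h = 3900·0.51 = 1989.00
Σ N_h S_h = 5553.00
n for stratum B = 291·1989.00/5553.00 = 104.232 → 104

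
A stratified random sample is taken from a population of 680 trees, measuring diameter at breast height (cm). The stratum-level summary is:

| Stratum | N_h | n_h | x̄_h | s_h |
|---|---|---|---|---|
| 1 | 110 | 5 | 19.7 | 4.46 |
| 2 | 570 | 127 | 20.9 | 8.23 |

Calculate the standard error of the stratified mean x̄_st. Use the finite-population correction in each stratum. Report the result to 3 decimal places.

V̂(x̄_st) = Σ W_h² (1 − n_h/N_h) s_h²/n_h, with W_h = N_h/N and N = 680:
  stratum 1: (110/680)²·(1 − 5/110)·4.46²/5 = 0.099372
  stratum 2: (570/680)²·(1 − 127/570)·8.23²/127 = 0.291244
V̂(x̄_st) = 0.390616
SE(x̄_st) = √0.390616 = 0.624993

SE(x̄_st) ≈ 0.625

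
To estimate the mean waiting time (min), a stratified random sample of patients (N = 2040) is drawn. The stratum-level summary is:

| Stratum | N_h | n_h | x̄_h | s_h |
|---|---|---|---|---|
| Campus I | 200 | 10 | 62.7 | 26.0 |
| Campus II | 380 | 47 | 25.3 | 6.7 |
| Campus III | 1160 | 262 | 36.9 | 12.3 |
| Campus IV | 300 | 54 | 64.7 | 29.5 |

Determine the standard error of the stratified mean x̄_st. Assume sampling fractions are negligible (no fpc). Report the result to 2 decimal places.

SE(x̄_st) ≈ 1.10

V̂(x̄_st) = Σ W_h² s_h²/n_h, with W_h = N_h/N and N = 2040:
  stratum Campus I: (200/2040)²·26.0²/10 = 0.64975
  stratum Campus II: (380/2040)²·6.7²/47 = 0.0331405
  stratum Campus III: (1160/2040)²·12.3²/262 = 0.186709
  stratum Campus IV: (300/2040)²·29.5²/54 = 0.348524
V̂(x̄_st) = 1.21812
SE(x̄_st) = √1.21812 = 1.10369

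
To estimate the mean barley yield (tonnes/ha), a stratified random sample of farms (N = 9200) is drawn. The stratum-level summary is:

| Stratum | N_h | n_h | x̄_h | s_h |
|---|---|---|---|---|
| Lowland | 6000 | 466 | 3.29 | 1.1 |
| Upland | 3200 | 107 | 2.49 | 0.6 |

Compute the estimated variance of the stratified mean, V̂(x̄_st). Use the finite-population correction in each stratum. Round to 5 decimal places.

V̂(x̄_st) ≈ 0.00141

V̂(x̄_st) = Σ W_h² (1 − n_h/N_h) s_h²/n_h, with W_h = N_h/N and N = 9200:
  stratum Lowland: (6000/9200)²·(1 − 466/6000)·1.1²/466 = 0.00101862
  stratum Upland: (3200/9200)²·(1 − 107/3200)·0.6²/107 = 0.000393435
V̂(x̄_st) = 0.00141206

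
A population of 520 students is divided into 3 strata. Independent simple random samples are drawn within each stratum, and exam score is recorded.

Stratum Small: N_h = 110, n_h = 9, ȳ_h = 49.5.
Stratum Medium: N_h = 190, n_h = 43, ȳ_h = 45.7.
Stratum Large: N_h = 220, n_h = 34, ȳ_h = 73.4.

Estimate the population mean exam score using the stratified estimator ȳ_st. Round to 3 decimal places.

ȳ_st ≈ 58.223

N = Σ N_h = 520. Stratum weights W_h = N_h/N.
ȳ_st = (110·49.5 + 190·45.7 + 220·73.4) / 520 = 58.22308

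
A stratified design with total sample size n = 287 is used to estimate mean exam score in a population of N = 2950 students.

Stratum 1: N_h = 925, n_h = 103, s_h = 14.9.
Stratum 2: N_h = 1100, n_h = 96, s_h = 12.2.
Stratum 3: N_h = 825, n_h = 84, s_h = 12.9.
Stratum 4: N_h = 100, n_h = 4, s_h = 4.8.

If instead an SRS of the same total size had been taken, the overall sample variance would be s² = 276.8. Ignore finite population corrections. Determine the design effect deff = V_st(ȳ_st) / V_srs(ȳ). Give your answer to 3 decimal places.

V̂(ȳ_st) = Σ W_h² s_h²/n_h, with W_h = N_h/N and N = 2950:
  stratum 1: (925/2950)²·14.9²/103 = 0.211921
  stratum 2: (1100/2950)²·12.2²/96 = 0.215571
  stratum 3: (825/2950)²·12.9²/84 = 0.15494
  stratum 4: (100/2950)²·4.8²/4 = 0.00661879
V_st = 0.589051
V_srs = s²/n = 276.8/287 = 0.96446
deff = V_st / V_srs = 0.589051/0.96446 = 0.6108

deff ≈ 0.611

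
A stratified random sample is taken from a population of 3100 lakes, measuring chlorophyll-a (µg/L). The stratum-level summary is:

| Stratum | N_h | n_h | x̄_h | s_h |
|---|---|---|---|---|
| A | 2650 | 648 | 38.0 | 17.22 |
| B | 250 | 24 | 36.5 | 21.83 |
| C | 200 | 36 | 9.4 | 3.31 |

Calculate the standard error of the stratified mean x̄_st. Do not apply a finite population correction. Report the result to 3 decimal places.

SE(x̄_st) ≈ 0.682

V̂(x̄_st) = Σ W_h² s_h²/n_h, with W_h = N_h/N and N = 3100:
  stratum A: (2650/3100)²·17.22²/648 = 0.334395
  stratum B: (250/3100)²·21.83²/24 = 0.129138
  stratum C: (200/3100)²·3.31²/36 = 0.00126675
V̂(x̄_st) = 0.464799
SE(x̄_st) = √0.464799 = 0.681762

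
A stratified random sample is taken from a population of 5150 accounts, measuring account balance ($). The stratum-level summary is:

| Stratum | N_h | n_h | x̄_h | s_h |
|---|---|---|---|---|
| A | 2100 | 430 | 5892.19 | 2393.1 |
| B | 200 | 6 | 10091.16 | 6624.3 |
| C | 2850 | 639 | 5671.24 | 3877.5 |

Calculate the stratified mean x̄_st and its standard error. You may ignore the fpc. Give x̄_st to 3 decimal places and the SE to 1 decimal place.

x̄_st ≈ 5932.983, SE ≈ 143.0

x̄_st = Σ W_h x̄_h = (2100·5892.19 + 200·10091.16 + 2850·5671.24)/5150 = 5932.98350
V̂(x̄_st) = Σ W_h² s_h²/n_h, with W_h = N_h/N and N = 5150:
  stratum A: (2100/5150)²·2393.1²/430 = 2214.51
  stratum B: (200/5150)²·6624.3²/6 = 11030
  stratum C: (2850/5150)²·3877.5²/639 = 7205.73
V̂(x̄_st) = 20450.2
SE(x̄_st) = √20450.2 = 143.004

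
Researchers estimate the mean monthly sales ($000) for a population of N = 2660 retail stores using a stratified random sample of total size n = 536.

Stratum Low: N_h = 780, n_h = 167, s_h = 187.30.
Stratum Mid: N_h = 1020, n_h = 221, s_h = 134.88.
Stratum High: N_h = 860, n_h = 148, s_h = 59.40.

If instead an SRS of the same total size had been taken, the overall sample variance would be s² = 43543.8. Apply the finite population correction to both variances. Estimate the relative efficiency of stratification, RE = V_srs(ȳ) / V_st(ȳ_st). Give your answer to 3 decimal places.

V̂(ȳ_st) = Σ W_h² (1 − n_h/N_h) s_h²/n_h, with W_h = N_h/N and N = 2660:
  stratum Low: (780/2660)²·(1 − 167/780)·187.30²/167 = 14.1955
  stratum Mid: (1020/2660)²·(1 − 221/1020)·134.88²/221 = 9.48171
  stratum High: (860/2660)²·(1 − 148/860)·59.40²/148 = 2.06313
V_st = 25.7403
V_srs = (1 − 536/2660)·43543.8/536 = 64.8686
Relative efficiency = V_srs / V_st = 64.8686/25.7403 = 2.5201

RE ≈ 2.520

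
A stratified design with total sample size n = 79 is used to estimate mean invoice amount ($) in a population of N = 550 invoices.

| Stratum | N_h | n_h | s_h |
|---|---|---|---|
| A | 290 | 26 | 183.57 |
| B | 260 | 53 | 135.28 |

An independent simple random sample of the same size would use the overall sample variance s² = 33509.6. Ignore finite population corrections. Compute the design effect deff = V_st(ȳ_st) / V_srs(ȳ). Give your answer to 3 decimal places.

V̂(ȳ_st) = Σ W_h² s_h²/n_h, with W_h = N_h/N and N = 550:
  stratum A: (290/550)²·183.57²/26 = 360.33
  stratum B: (260/550)²·135.28²/53 = 77.1636
V_st = 437.494
V_srs = s²/n = 33509.6/79 = 424.172
deff = V_st / V_srs = 437.494/424.172 = 1.0314

deff ≈ 1.031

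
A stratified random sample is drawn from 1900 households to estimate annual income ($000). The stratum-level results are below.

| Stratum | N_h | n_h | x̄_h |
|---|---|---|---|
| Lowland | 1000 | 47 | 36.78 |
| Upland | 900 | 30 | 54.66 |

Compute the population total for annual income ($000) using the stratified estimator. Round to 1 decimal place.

τ̂_st = Σ N_h x̄_h = 1000·36.78 + 900·54.66 = 85974.0

τ̂_st ≈ 85974.0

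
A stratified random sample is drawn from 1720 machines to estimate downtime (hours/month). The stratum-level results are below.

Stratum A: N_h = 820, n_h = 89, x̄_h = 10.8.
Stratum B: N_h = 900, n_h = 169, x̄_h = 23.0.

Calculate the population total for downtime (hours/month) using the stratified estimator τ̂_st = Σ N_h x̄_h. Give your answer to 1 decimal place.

τ̂_st ≈ 29556.0

τ̂_st = Σ N_h x̄_h = 820·10.8 + 900·23.0 = 29556.0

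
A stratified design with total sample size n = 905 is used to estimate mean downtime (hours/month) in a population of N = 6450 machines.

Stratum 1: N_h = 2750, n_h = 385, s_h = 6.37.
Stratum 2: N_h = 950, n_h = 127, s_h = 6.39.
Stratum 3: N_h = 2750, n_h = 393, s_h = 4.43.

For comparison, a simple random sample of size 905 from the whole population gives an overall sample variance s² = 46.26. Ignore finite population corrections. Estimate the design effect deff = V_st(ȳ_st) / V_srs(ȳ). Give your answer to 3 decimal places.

V̂(ȳ_st) = Σ W_h² s_h²/n_h, with W_h = N_h/N and N = 6450:
  stratum 1: (2750/6450)²·6.37²/385 = 0.0191586
  stratum 2: (950/6450)²·6.39²/127 = 0.0069747
  stratum 3: (2750/6450)²·4.43²/393 = 0.00907739
V_st = 0.0352107
V_srs = s²/n = 46.26/905 = 0.051116
deff = V_st / V_srs = 0.0352107/0.051116 = 0.6888

deff ≈ 0.689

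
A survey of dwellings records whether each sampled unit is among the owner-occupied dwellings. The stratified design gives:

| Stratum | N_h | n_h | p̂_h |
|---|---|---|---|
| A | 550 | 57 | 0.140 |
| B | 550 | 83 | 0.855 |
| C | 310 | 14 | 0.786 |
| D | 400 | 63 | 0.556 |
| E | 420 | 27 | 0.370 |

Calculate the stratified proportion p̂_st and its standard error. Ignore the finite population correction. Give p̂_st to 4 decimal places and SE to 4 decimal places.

p̂_st ≈ 0.5241, SE ≈ 0.0303

N = 2230; stratum weights W_h = N_h/N.
p̂_st = Σ W_h p̂_h = (550·0.140 + 550·0.855 + 310·0.786 + 400·0.556 + 420·0.370)/2230 = 0.52409
V̂(p̂_st) = Σ W_h² p̂_h(1−p̂_h)/(n_h−1):
  stratum A: (550/2230)²·0.140·0.860/56 = 0.000130784
  stratum B: (550/2230)²·0.855·0.145/82 = 9.19678e-05
  stratum C: (310/2230)²·0.786·0.214/13 = 0.000250038
  stratum D: (400/2230)²·0.556·0.444/62 = 0.000128108
  stratum E: (420/2230)²·0.370·0.630/26 = 0.000318022
V̂(p̂_st) = 0.000918921; SE = √V̂ = 0.0303137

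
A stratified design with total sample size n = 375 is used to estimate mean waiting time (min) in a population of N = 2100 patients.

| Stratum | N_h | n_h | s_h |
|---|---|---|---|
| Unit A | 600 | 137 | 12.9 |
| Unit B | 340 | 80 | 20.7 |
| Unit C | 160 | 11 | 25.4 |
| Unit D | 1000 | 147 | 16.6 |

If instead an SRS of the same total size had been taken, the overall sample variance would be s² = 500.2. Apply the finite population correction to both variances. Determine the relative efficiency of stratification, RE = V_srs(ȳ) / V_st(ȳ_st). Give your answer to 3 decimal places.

RE ≈ 1.269

V̂(ȳ_st) = Σ W_h² (1 − n_h/N_h) s_h²/n_h, with W_h = N_h/N and N = 2100:
  stratum Unit A: (600/2100)²·(1 − 137/600)·12.9²/137 = 0.076516
  stratum Unit B: (340/2100)²·(1 − 80/340)·20.7²/80 = 0.107365
  stratum Unit C: (160/2100)²·(1 − 11/160)·25.4²/11 = 0.317061
  stratum Unit D: (1000/2100)²·(1 − 147/1000)·16.6²/147 = 0.362585
V_st = 0.863527
V_srs = (1 − 375/2100)·500.2/375 = 1.09568
Relative efficiency = V_srs / V_st = 1.09568/0.863527 = 1.2688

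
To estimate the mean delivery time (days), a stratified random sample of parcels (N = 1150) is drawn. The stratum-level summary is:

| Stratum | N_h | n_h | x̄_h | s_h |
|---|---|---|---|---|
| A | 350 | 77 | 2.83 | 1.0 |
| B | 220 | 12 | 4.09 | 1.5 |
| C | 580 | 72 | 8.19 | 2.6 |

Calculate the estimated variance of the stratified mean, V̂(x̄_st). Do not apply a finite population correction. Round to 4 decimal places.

V̂(x̄_st) ≈ 0.0319

V̂(x̄_st) = Σ W_h² s_h²/n_h, with W_h = N_h/N and N = 1150:
  stratum A: (350/1150)²·1.0²/77 = 0.00120296
  stratum B: (220/1150)²·1.5²/12 = 0.006862
  stratum C: (580/1150)²·2.6²/72 = 0.0238822
V̂(x̄_st) = 0.0319472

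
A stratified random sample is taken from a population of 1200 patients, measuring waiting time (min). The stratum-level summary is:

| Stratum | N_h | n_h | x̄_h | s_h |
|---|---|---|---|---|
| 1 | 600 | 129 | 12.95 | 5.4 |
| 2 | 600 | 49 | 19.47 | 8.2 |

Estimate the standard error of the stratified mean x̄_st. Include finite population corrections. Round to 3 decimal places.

SE(x̄_st) ≈ 0.600

V̂(x̄_st) = Σ W_h² (1 − n_h/N_h) s_h²/n_h, with W_h = N_h/N and N = 1200:
  stratum 1: (600/1200)²·(1 − 129/600)·5.4²/129 = 0.0443616
  stratum 2: (600/1200)²·(1 − 49/600)·8.2²/49 = 0.315045
V̂(x̄_st) = 0.359406
SE(x̄_st) = √0.359406 = 0.599505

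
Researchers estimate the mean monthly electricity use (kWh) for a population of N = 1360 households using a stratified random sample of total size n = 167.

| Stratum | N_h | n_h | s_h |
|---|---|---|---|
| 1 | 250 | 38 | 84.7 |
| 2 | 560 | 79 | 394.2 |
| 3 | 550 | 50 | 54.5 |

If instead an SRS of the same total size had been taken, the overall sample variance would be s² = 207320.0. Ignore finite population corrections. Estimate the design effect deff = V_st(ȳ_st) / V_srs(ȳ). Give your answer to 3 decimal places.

V̂(ȳ_st) = Σ W_h² s_h²/n_h, with W_h = N_h/N and N = 1360:
  stratum 1: (250/1360)²·84.7²/38 = 6.37948
  stratum 2: (560/1360)²·394.2²/79 = 333.507
  stratum 3: (550/1360)²·54.5²/50 = 9.71562
V_st = 349.602
V_srs = s²/n = 207320.0/167 = 1241.44
deff = V_st / V_srs = 349.602/1241.44 = 0.2816

deff ≈ 0.282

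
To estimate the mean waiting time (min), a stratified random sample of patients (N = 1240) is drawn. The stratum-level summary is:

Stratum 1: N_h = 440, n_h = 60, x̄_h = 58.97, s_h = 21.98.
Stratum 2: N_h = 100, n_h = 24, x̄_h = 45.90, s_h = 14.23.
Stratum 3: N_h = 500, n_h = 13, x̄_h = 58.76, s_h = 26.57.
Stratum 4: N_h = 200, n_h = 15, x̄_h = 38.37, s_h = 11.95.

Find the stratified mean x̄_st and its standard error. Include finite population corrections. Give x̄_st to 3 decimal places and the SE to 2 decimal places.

x̄_st ≈ 54.509, SE ≈ 3.12

x̄_st = Σ W_h x̄_h = (440·58.97 + 100·45.90 + 500·58.76 + 200·38.37)/1240 = 54.50871
V̂(x̄_st) = Σ W_h² (1 − n_h/N_h) s_h²/n_h, with W_h = N_h/N and N = 1240:
  stratum 1: (440/1240)²·(1 − 60/440)·21.98²/60 = 0.875582
  stratum 2: (100/1240)²·(1 − 24/100)·14.23²/24 = 0.0417031
  stratum 3: (500/1240)²·(1 − 13/500)·26.57²/13 = 8.59994
  stratum 4: (200/1240)²·(1 − 15/200)·11.95²/15 = 0.229088
V̂(x̄_st) = 9.74631
SE(x̄_st) = √9.74631 = 3.12191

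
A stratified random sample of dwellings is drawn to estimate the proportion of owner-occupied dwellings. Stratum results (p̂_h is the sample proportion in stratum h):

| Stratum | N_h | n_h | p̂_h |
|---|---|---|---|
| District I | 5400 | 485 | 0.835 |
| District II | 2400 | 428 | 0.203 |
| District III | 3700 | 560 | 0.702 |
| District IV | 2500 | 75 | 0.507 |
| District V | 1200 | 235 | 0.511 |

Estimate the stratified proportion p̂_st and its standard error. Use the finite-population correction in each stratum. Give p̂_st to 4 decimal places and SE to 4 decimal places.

p̂_st ≈ 0.6233, SE ≈ 0.0124

N = 15200; stratum weights W_h = N_h/N.
p̂_st = Σ W_h p̂_h = (5400·0.835 + 2400·0.203 + 3700·0.702 + 2500·0.507 + 1200·0.511)/15200 = 0.62331
V̂(p̂_st) = Σ W_h² (1 − n_h/N_h) p̂_h(1−p̂_h)/(n_h−1):
  stratum District I: (5400/15200)²·(1 − 485/5400)·0.835·0.165/484 = 3.27006e-05
  stratum District II: (2400/15200)²·(1 − 428/2400)·0.203·0.797/427 = 7.76171e-06
  stratum District III: (3700/15200)²·(1 − 560/3700)·0.702·0.298/559 = 1.88185e-05
  stratum District IV: (2500/15200)²·(1 − 75/2500)·0.507·0.493/74 = 8.86314e-05
  stratum District V: (1200/15200)²·(1 − 235/1200)·0.511·0.489/234 = 5.35224e-06
V̂(p̂_st) = 0.000153264; SE = √V̂ = 0.01238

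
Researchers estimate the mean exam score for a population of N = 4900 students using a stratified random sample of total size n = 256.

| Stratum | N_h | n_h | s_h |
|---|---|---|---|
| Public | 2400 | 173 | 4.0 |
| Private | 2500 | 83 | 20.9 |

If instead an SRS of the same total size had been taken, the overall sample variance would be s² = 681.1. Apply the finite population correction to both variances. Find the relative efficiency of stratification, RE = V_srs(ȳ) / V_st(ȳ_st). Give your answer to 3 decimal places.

RE ≈ 1.875

V̂(ȳ_st) = Σ W_h² (1 − n_h/N_h) s_h²/n_h, with W_h = N_h/N and N = 4900:
  stratum Public: (2400/4900)²·(1 − 173/2400)·4.0²/173 = 0.020588
  stratum Private: (2500/4900)²·(1 − 83/2500)·20.9²/83 = 1.32446
V_st = 1.34505
V_srs = (1 − 256/4900)·681.1/256 = 2.52155
Relative efficiency = V_srs / V_st = 2.52155/1.34505 = 1.8747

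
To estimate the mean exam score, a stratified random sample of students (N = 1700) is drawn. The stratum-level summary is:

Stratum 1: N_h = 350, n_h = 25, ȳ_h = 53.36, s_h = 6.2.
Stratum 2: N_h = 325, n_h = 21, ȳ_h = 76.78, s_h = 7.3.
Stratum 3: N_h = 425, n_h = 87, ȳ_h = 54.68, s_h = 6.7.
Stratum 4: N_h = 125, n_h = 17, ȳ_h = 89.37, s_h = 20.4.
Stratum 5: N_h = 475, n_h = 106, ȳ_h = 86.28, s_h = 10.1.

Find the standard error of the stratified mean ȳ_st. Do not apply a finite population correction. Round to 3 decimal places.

V̂(ȳ_st) = Σ W_h² s_h²/n_h, with W_h = N_h/N and N = 1700:
  stratum 1: (350/1700)²·6.2²/25 = 0.0651751
  stratum 2: (325/1700)²·7.3²/21 = 0.092746
  stratum 3: (425/1700)²·6.7²/87 = 0.0322486
  stratum 4: (125/1700)²·20.4²/17 = 0.132353
  stratum 5: (475/1700)²·10.1²/106 = 0.0751322
V̂(ȳ_st) = 0.397655
SE(ȳ_st) = √0.397655 = 0.630599

SE(ȳ_st) ≈ 0.631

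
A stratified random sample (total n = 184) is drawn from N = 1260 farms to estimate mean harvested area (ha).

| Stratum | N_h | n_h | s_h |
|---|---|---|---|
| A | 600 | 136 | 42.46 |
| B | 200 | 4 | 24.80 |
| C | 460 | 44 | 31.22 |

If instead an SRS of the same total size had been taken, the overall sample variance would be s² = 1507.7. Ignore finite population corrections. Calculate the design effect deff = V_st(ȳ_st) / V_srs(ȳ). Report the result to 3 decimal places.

V̂(ȳ_st) = Σ W_h² s_h²/n_h, with W_h = N_h/N and N = 1260:
  stratum A: (600/1260)²·42.46²/136 = 3.00596
  stratum B: (200/1260)²·24.80²/4 = 3.87402
  stratum C: (460/1260)²·31.22²/44 = 2.95248
V_st = 9.83246
V_srs = s²/n = 1507.7/184 = 8.19402
deff = V_st / V_srs = 9.83246/8.19402 = 1.2000

deff ≈ 1.200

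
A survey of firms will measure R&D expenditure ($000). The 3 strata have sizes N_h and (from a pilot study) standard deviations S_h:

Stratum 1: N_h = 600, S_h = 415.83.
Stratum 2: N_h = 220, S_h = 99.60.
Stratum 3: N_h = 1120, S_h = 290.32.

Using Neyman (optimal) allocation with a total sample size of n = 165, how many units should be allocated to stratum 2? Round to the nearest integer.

6

Neyman allocation: n_h = n · N_h S_h / Σ N_i S_i, with n = 165.
  stratum 1: N_h·S_h = 600·415.83 = 249498.00
  stratum 2: N_h·S_h = 220·99.60 = 21912.00
  stratum 3: N_h·S_h = 1120·290.32 = 325158.40
Σ N_h S_h = 596568.40
n for stratum 2 = 165·21912.00/596568.40 = 6.060 → 6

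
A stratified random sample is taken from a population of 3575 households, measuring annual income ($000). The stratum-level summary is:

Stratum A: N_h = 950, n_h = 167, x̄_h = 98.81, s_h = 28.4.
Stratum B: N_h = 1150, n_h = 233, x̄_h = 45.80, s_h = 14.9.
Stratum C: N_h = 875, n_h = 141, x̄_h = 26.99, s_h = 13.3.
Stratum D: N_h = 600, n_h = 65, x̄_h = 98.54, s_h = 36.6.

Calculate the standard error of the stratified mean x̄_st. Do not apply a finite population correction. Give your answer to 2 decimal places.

V̂(x̄_st) = Σ W_h² s_h²/n_h, with W_h = N_h/N and N = 3575:
  stratum A: (950/3575)²·28.4²/167 = 0.341048
  stratum B: (1150/3575)²·14.9²/233 = 0.0985962
  stratum C: (875/3575)²·13.3²/141 = 0.0751533
  stratum D: (600/3575)²·36.6²/65 = 0.580496
V̂(x̄_st) = 1.09529
SE(x̄_st) = √1.09529 = 1.04656

SE(x̄_st) ≈ 1.05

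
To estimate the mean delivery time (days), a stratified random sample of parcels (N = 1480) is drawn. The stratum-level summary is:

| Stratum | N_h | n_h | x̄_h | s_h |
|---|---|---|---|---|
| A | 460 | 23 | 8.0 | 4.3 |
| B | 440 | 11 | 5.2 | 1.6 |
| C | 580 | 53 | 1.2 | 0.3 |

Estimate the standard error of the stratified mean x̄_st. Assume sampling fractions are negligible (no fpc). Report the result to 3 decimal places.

SE(x̄_st) ≈ 0.314

V̂(x̄_st) = Σ W_h² s_h²/n_h, with W_h = N_h/N and N = 1480:
  stratum A: (460/1480)²·4.3²/23 = 0.0776607
  stratum B: (440/1480)²·1.6²/11 = 0.0205698
  stratum C: (580/1480)²·0.3²/53 = 0.000260795
V̂(x̄_st) = 0.0984913
SE(x̄_st) = √0.0984913 = 0.313833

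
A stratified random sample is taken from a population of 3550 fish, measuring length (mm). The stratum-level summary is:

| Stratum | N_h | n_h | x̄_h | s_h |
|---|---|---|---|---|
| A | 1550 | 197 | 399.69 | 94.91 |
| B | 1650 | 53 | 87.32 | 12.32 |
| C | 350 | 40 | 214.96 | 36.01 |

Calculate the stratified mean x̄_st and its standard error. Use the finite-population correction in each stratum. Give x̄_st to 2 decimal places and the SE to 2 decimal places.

x̄_st = Σ W_h x̄_h = (1550·399.69 + 1650·87.32 + 350·214.96)/3550 = 236.29113
V̂(x̄_st) = Σ W_h² (1 − n_h/N_h) s_h²/n_h, with W_h = N_h/N and N = 3550:
  stratum A: (1550/3550)²·(1 − 197/1550)·94.91²/197 = 7.60905
  stratum B: (1650/3550)²·(1 − 53/1650)·12.32²/53 = 0.598794
  stratum C: (350/3550)²·(1 − 40/350)·36.01²/40 = 0.2791
V̂(x̄_st) = 8.48695
SE(x̄_st) = √8.48695 = 2.91324

x̄_st ≈ 236.29, SE ≈ 2.91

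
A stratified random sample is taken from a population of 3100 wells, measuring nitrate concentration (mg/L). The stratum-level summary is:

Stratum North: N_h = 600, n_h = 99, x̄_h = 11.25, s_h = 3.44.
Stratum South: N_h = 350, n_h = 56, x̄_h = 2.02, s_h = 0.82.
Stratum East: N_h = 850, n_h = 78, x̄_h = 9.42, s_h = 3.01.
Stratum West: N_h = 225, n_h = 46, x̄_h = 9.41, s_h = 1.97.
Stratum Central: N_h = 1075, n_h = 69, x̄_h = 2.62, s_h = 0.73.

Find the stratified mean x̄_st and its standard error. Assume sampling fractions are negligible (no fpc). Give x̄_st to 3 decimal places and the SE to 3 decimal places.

x̄_st = Σ W_h x̄_h = (600·11.25 + 350·2.02 + 850·9.42 + 225·9.41 + 1075·2.62)/3100 = 6.57992
V̂(x̄_st) = Σ W_h² s_h²/n_h, with W_h = N_h/N and N = 3100:
  stratum North: (600/3100)²·3.44²/99 = 0.00447776
  stratum South: (350/3100)²·0.82²/56 = 0.000153057
  stratum East: (850/3100)²·3.01²/78 = 0.00873279
  stratum West: (225/3100)²·1.97²/46 = 0.000444443
  stratum Central: (1075/3100)²·0.73²/69 = 0.000928731
V̂(x̄_st) = 0.0147368
SE(x̄_st) = √0.0147368 = 0.121395

x̄_st ≈ 6.580, SE ≈ 0.121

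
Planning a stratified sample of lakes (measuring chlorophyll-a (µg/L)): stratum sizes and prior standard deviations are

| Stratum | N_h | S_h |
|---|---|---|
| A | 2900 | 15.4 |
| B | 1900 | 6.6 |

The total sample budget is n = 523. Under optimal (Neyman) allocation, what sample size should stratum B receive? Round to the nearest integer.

115

Neyman allocation: n_h = n · N_h S_h / Σ N_i S_i, with n = 523.
  stratum A: N_h·S_h = 2900·15.4 = 44660.00
  stratum B: N_h·S_h = 1900·6.6 = 12540.00
Σ N_h S_h = 57200.00
n for stratum B = 523·12540.00/57200.00 = 114.658 → 115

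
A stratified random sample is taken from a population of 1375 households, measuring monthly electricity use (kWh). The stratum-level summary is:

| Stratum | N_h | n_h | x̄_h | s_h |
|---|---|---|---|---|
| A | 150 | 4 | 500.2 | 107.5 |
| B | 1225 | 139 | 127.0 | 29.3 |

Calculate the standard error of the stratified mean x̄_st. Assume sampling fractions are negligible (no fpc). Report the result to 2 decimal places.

SE(x̄_st) ≈ 6.27

V̂(x̄_st) = Σ W_h² s_h²/n_h, with W_h = N_h/N and N = 1375:
  stratum A: (150/1375)²·107.5²/4 = 34.3822
  stratum B: (1225/1375)²·29.3²/139 = 4.90216
V̂(x̄_st) = 39.2844
SE(x̄_st) = √39.2844 = 6.26773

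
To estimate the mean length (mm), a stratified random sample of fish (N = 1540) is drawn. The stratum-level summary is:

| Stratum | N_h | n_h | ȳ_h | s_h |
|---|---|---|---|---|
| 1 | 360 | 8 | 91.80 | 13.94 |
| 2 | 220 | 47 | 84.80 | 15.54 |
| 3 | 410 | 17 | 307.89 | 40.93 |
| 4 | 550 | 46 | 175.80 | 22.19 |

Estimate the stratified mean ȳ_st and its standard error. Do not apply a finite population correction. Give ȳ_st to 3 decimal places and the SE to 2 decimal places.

ȳ_st = Σ W_h ȳ_h = (360·91.80 + 220·84.80 + 410·307.89 + 550·175.80)/1540 = 178.33045
V̂(ȳ_st) = Σ W_h² s_h²/n_h, with W_h = N_h/N and N = 1540:
  stratum 1: (360/1540)²·13.94²/8 = 1.32739
  stratum 2: (220/1540)²·15.54²/47 = 0.10486
  stratum 3: (410/1540)²·40.93²/17 = 6.98491
  stratum 4: (550/1540)²·22.19²/46 = 1.36534
V̂(ȳ_st) = 9.7825
SE(ȳ_st) = √9.7825 = 3.1277

ȳ_st ≈ 178.330, SE ≈ 3.13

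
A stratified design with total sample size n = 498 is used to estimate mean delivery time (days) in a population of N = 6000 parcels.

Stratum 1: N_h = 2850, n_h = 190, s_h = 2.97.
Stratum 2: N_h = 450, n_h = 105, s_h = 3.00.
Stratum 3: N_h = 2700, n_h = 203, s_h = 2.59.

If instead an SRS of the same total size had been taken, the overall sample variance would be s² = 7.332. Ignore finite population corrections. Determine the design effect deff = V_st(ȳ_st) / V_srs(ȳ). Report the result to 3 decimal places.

deff ≈ 1.199

V̂(ȳ_st) = Σ W_h² s_h²/n_h, with W_h = N_h/N and N = 6000:
  stratum 1: (2850/6000)²·2.97²/190 = 0.0104748
  stratum 2: (450/6000)²·3.00²/105 = 0.000482143
  stratum 3: (2700/6000)²·2.59²/203 = 0.00669158
V_st = 0.0176485
V_srs = s²/n = 7.332/498 = 0.0147229
deff = V_st / V_srs = 0.0176485/0.0147229 = 1.1987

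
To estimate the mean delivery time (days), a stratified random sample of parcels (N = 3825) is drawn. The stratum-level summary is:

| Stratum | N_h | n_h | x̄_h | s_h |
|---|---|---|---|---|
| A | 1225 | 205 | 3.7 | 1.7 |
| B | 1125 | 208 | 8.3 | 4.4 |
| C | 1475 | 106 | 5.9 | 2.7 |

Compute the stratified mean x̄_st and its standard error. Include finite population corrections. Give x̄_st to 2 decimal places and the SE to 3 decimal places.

x̄_st ≈ 5.90, SE ≈ 0.131

x̄_st = Σ W_h x̄_h = (1225·3.7 + 1125·8.3 + 1475·5.9)/3825 = 5.90131
V̂(x̄_st) = Σ W_h² (1 − n_h/N_h) s_h²/n_h, with W_h = N_h/N and N = 3825:
  stratum A: (1225/3825)²·(1 − 205/1225)·1.7²/205 = 0.00120397
  stratum B: (1125/3825)²·(1 − 208/1125)·4.4²/208 = 0.00656298
  stratum C: (1475/3825)²·(1 − 106/1475)·2.7²/106 = 0.00949192
V̂(x̄_st) = 0.0172589
SE(x̄_st) = √0.0172589 = 0.131373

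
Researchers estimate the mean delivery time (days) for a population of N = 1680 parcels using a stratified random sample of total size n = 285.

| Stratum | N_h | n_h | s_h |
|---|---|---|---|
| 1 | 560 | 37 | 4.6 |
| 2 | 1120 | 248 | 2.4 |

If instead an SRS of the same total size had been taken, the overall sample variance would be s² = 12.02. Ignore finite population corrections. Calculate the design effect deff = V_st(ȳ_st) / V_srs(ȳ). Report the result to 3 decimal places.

V̂(ȳ_st) = Σ W_h² s_h²/n_h, with W_h = N_h/N and N = 1680:
  stratum 1: (560/1680)²·4.6²/37 = 0.0635435
  stratum 2: (1120/1680)²·2.4²/248 = 0.0103226
V_st = 0.0738661
V_srs = s²/n = 12.02/285 = 0.0421754
deff = V_st / V_srs = 0.0738661/0.0421754 = 1.7514

deff ≈ 1.751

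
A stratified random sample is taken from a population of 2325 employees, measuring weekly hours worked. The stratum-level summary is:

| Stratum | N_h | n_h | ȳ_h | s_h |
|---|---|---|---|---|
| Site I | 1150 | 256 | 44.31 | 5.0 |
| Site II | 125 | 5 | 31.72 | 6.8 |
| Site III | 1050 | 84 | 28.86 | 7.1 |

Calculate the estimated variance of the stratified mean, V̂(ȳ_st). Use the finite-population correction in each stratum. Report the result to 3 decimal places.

V̂(ȳ_st) = Σ W_h² (1 − n_h/N_h) s_h²/n_h, with W_h = N_h/N and N = 2325:
  stratum Site I: (1150/2325)²·(1 − 256/1150)·5.0²/256 = 0.0185733
  stratum Site II: (125/2325)²·(1 − 5/125)·6.8²/5 = 0.0256622
  stratum Site III: (1050/2325)²·(1 − 84/1050)·7.1²/84 = 0.112605
V̂(ȳ_st) = 0.156841

V̂(ȳ_st) ≈ 0.157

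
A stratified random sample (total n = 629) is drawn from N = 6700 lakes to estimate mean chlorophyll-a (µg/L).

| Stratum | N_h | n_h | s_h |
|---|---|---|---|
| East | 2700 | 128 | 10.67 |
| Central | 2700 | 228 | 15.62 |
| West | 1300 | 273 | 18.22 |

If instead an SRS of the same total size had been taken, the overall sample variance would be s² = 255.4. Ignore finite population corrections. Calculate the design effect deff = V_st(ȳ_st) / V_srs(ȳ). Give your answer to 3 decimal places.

deff ≈ 0.896

V̂(ȳ_st) = Σ W_h² s_h²/n_h, with W_h = N_h/N and N = 6700:
  stratum East: (2700/6700)²·10.67²/128 = 0.144443
  stratum Central: (2700/6700)²·15.62²/228 = 0.173782
  stratum West: (1300/6700)²·18.22²/273 = 0.0457795
V_st = 0.364005
V_srs = s²/n = 255.4/629 = 0.406041
deff = V_st / V_srs = 0.364005/0.406041 = 0.8965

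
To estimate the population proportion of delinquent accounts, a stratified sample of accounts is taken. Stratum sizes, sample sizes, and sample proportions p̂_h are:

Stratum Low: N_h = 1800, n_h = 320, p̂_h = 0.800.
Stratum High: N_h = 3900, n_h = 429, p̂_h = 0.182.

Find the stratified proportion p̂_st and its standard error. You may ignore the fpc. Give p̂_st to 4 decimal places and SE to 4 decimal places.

p̂_st ≈ 0.3772, SE ≈ 0.0146

N = 5700; stratum weights W_h = N_h/N.
p̂_st = Σ W_h p̂_h = (1800·0.800 + 3900·0.182)/5700 = 0.37716
V̂(p̂_st) = Σ W_h² p̂_h(1−p̂_h)/(n_h−1):
  stratum Low: (1800/5700)²·0.800·0.200/319 = 5.00178e-05
  stratum High: (3900/5700)²·0.182·0.818/428 = 0.00016284
V̂(p̂_st) = 0.000212858; SE = √V̂ = 0.0145896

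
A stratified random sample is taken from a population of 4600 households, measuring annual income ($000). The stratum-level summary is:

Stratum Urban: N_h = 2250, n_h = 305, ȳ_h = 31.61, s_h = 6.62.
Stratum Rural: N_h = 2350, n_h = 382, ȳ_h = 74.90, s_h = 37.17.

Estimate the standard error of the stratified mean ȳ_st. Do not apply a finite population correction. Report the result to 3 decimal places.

SE(ȳ_st) ≈ 0.989

V̂(ȳ_st) = Σ W_h² s_h²/n_h, with W_h = N_h/N and N = 4600:
  stratum Urban: (2250/4600)²·6.62²/305 = 0.0343768
  stratum Rural: (2350/4600)²·37.17²/382 = 0.943934
V̂(ȳ_st) = 0.978311
SE(ȳ_st) = √0.978311 = 0.989096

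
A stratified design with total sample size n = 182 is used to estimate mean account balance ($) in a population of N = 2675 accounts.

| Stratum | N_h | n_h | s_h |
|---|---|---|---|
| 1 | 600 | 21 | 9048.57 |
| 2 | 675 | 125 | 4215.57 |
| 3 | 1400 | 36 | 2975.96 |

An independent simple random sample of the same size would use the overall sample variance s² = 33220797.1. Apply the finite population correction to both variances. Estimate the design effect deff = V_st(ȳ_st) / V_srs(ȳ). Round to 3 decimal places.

deff ≈ 1.542

V̂(ȳ_st) = Σ W_h² (1 − n_h/N_h) s_h²/n_h, with W_h = N_h/N and N = 2675:
  stratum 1: (600/2675)²·(1 − 21/600)·9048.57²/21 = 189288
  stratum 2: (675/2675)²·(1 − 125/675)·4215.57²/125 = 7376.01
  stratum 3: (1400/2675)²·(1 − 36/1400)·2975.96²/36 = 65651.8
V_st = 262316
V_srs = (1 − 182/2675)·33220797.1/182 = 170113
deff = V_st / V_srs = 262316/170113 = 1.5420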